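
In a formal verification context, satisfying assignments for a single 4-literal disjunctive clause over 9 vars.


Step 1: Total=2^9=512
Step 2: Unsat when all 4 false: 2^5=32
Step 3: Sat=512-32=480

480


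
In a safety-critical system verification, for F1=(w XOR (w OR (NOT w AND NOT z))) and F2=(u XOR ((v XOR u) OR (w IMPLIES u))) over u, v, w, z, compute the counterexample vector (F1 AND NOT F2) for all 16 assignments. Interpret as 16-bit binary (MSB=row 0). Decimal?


F1 = (w XOR (w OR (NOT w AND NOT z)))
F2 = (u XOR ((v XOR u) OR (w IMPLIES u)))
Counterexample to F1=>F2 is where F1=1 and F2=0.
Evaluate each row (bits = u,v,w,z, MSB first):
  row 0 [0000]: F1=1 F2=1 -> F1&~F2 -> 0
  row 1 [0001]: F1=0 F2=1 -> F1&~F2 -> 0
  row 2 [0010]: F1=0 F2=0 -> F1&~F2 -> 0
  row 3 [0011]: F1=0 F2=0 -> F1&~F2 -> 0
  row 4 [0100]: F1=1 F2=1 -> F1&~F2 -> 0
  row 5 [0101]: F1=0 F2=1 -> F1&~F2 -> 0
  row 6 [0110]: F1=0 F2=1 -> F1&~F2 -> 0
  row 7 [0111]: F1=0 F2=1 -> F1&~F2 -> 0
  row 8 [1000]: F1=1 F2=0 -> F1&~F2 -> 1
  row 9 [1001]: F1=0 F2=0 -> F1&~F2 -> 0
  row 10 [1010]: F1=0 F2=0 -> F1&~F2 -> 0
  row 11 [1011]: F1=0 F2=0 -> F1&~F2 -> 0
  row 12 [1100]: F1=1 F2=0 -> F1&~F2 -> 1
  row 13 [1101]: F1=0 F2=0 -> F1&~F2 -> 0
  row 14 [1110]: F1=0 F2=0 -> F1&~F2 -> 0
  row 15 [1111]: F1=0 F2=0 -> F1&~F2 -> 0
Full result column, 4 rows per line (u,v fixed per line; w,z runs 00..11 left to right):
  rows 0-3 [u,v=00]: 0000  = hex 0
  rows 4-7 [u,v=01]: 0000  = hex 0
  rows 8-11 [u,v=10]: 1000  = hex 8
  rows 12-15 [u,v=11]: 1000  = hex 8
Counterexample vector (row 0 .. row 15) = 0000000010001000
Output column grouped in 4s = 0000 0000 1000 1000 = 0x0088
Convert to decimal digit by digit (value = value*16 + digit):
  0 -> 0
  0*16 + 0 = 0
  0*16 + 8 = 8
  8*16 + 8 = 136
Decimal = 136

136


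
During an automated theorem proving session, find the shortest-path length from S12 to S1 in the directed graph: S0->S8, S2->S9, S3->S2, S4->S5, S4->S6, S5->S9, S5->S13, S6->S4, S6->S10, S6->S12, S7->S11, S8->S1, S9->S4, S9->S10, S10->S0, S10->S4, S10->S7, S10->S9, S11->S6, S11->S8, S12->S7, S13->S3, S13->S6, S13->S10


BFS layer-by-layer from S12:
  dist 0: {S12}
  dist 1: {S7}
  dist 2: {S11}
  dist 3: {S6, S8}
  dist 4: {S1, S4, S10}
  -> S1 reached at distance 4
Shortest path length = 4

4


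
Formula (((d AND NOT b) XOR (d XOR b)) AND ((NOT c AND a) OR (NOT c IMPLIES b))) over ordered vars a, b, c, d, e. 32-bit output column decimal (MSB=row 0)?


Formula: (((d AND NOT b) XOR (d XOR b)) AND ((NOT c AND a) OR (NOT c IMPLIES b))) over a, b, c, d, e (32 rows)
Evaluate each row (bits = a,b,c,d,e, MSB first):
  row 0 [00000]: (((0 AND NOT 0) XOR (0 XOR 0)) AND ((NOT 0 AND 0) OR (NOT 0 IMPLIES 0))) -> 0
  row 1 [00001]: (((0 AND NOT 0) XOR (0 XOR 0)) AND ((NOT 0 AND 0) OR (NOT 0 IMPLIES 0))) -> 0
  row 2 [00010]: (((1 AND NOT 0) XOR (1 XOR 0)) AND ((NOT 0 AND 0) OR (NOT 0 IMPLIES 0))) -> 0
  row 3 [00011]: (((1 AND NOT 0) XOR (1 XOR 0)) AND ((NOT 0 AND 0) OR (NOT 0 IMPLIES 0))) -> 0
  row 4 [00100]: (((0 AND NOT 0) XOR (0 XOR 0)) AND ((NOT 1 AND 0) OR (NOT 1 IMPLIES 0))) -> 0
  row 5 [00101]: (((0 AND NOT 0) XOR (0 XOR 0)) AND ((NOT 1 AND 0) OR (NOT 1 IMPLIES 0))) -> 0
  row 6 [00110]: (((1 AND NOT 0) XOR (1 XOR 0)) AND ((NOT 1 AND 0) OR (NOT 1 IMPLIES 0))) -> 0
  row 7 [00111]: (((1 AND NOT 0) XOR (1 XOR 0)) AND ((NOT 1 AND 0) OR (NOT 1 IMPLIES 0))) -> 0
  row 8 [01000]: (((0 AND NOT 1) XOR (0 XOR 1)) AND ((NOT 0 AND 0) OR (NOT 0 IMPLIES 1))) -> 1
  row 9 [01001]: (((0 AND NOT 1) XOR (0 XOR 1)) AND ((NOT 0 AND 0) OR (NOT 0 IMPLIES 1))) -> 1
  row 10 [01010]: (((1 AND NOT 1) XOR (1 XOR 1)) AND ((NOT 0 AND 0) OR (NOT 0 IMPLIES 1))) -> 0
  row 11 [01011]: (((1 AND NOT 1) XOR (1 XOR 1)) AND ((NOT 0 AND 0) OR (NOT 0 IMPLIES 1))) -> 0
  row 12 [01100]: (((0 AND NOT 1) XOR (0 XOR 1)) AND ((NOT 1 AND 0) OR (NOT 1 IMPLIES 1))) -> 1
  row 13 [01101]: (((0 AND NOT 1) XOR (0 XOR 1)) AND ((NOT 1 AND 0) OR (NOT 1 IMPLIES 1))) -> 1
  row 14 [01110]: (((1 AND NOT 1) XOR (1 XOR 1)) AND ((NOT 1 AND 0) OR (NOT 1 IMPLIES 1))) -> 0
  row 15 [01111]: (((1 AND NOT 1) XOR (1 XOR 1)) AND ((NOT 1 AND 0) OR (NOT 1 IMPLIES 1))) -> 0
  row 16 [10000]: (((0 AND NOT 0) XOR (0 XOR 0)) AND ((NOT 0 AND 1) OR (NOT 0 IMPLIES 0))) -> 0
  row 17 [10001]: (((0 AND NOT 0) XOR (0 XOR 0)) AND ((NOT 0 AND 1) OR (NOT 0 IMPLIES 0))) -> 0
  row 18 [10010]: (((1 AND NOT 0) XOR (1 XOR 0)) AND ((NOT 0 AND 1) OR (NOT 0 IMPLIES 0))) -> 0
  row 19 [10011]: (((1 AND NOT 0) XOR (1 XOR 0)) AND ((NOT 0 AND 1) OR (NOT 0 IMPLIES 0))) -> 0
  row 20 [10100]: (((0 AND NOT 0) XOR (0 XOR 0)) AND ((NOT 1 AND 1) OR (NOT 1 IMPLIES 0))) -> 0
  row 21 [10101]: (((0 AND NOT 0) XOR (0 XOR 0)) AND ((NOT 1 AND 1) OR (NOT 1 IMPLIES 0))) -> 0
  row 22 [10110]: (((1 AND NOT 0) XOR (1 XOR 0)) AND ((NOT 1 AND 1) OR (NOT 1 IMPLIES 0))) -> 0
  row 23 [10111]: (((1 AND NOT 0) XOR (1 XOR 0)) AND ((NOT 1 AND 1) OR (NOT 1 IMPLIES 0))) -> 0
  row 24 [11000]: (((0 AND NOT 1) XOR (0 XOR 1)) AND ((NOT 0 AND 1) OR (NOT 0 IMPLIES 1))) -> 1
  row 25 [11001]: (((0 AND NOT 1) XOR (0 XOR 1)) AND ((NOT 0 AND 1) OR (NOT 0 IMPLIES 1))) -> 1
  row 26 [11010]: (((1 AND NOT 1) XOR (1 XOR 1)) AND ((NOT 0 AND 1) OR (NOT 0 IMPLIES 1))) -> 0
  row 27 [11011]: (((1 AND NOT 1) XOR (1 XOR 1)) AND ((NOT 0 AND 1) OR (NOT 0 IMPLIES 1))) -> 0
  row 28 [11100]: (((0 AND NOT 1) XOR (0 XOR 1)) AND ((NOT 1 AND 1) OR (NOT 1 IMPLIES 1))) -> 1
  row 29 [11101]: (((0 AND NOT 1) XOR (0 XOR 1)) AND ((NOT 1 AND 1) OR (NOT 1 IMPLIES 1))) -> 1
  row 30 [11110]: (((1 AND NOT 1) XOR (1 XOR 1)) AND ((NOT 1 AND 1) OR (NOT 1 IMPLIES 1))) -> 0
  row 31 [11111]: (((1 AND NOT 1) XOR (1 XOR 1)) AND ((NOT 1 AND 1) OR (NOT 1 IMPLIES 1))) -> 0
Full result column, 4 rows per line (a,b,c fixed per line; d,e runs 00..11 left to right):
  rows 0-3 [a,b,c=000]: 0000  = hex 0
  rows 4-7 [a,b,c=001]: 0000  = hex 0
  rows 8-11 [a,b,c=010]: 1100  = hex C
  rows 12-15 [a,b,c=011]: 1100  = hex C
  rows 16-19 [a,b,c=100]: 0000  = hex 0
  rows 20-23 [a,b,c=101]: 0000  = hex 0
  rows 24-27 [a,b,c=110]: 1100  = hex C
  rows 28-31 [a,b,c=111]: 1100  = hex C
Output column (row 0 .. row 31) = 00000000110011000000000011001100
Output column grouped in 4s = 0000 0000 1100 1100 0000 0000 1100 1100 = 0x00CC00CC
Convert to decimal digit by digit (value = value*16 + digit):
  0 -> 0
  0*16 + 0 = 0
  0*16 + 12 (C) = 12
  12*16 + 12 (C) = 204
  204*16 + 0 = 3264
  3264*16 + 0 = 52224
  52224*16 + 12 (C) = 835596
  835596*16 + 12 (C) = 13369548
Decimal = 13369548

13369548


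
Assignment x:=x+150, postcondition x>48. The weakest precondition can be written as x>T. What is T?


Formula: wp(x:=E, P) = P[E/x] (substitute E for x in postcondition)
Step 1: Postcondition: x>48
Step 2: Substitute x+150 for x: x+150>48
Step 3: Solve for x: x > 48-150 = -102

-102


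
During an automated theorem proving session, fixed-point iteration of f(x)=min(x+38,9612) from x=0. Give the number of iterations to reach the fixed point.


Step 1: x=0, cap=9612, increment=38
Step 2: x grows by 38 each step until capped at 9612; fixed point is x=9612
Step 3: iterations = ceil(9612/38) = 253

253


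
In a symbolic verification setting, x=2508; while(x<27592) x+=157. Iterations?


Step 1: x goes from 2508 toward 27592 by 157; the body runs while x<27592, so iterations = ceil((bound-start)/step)
Step 2: Distance=25084
Step 3: ceil(25084/157)=160

160


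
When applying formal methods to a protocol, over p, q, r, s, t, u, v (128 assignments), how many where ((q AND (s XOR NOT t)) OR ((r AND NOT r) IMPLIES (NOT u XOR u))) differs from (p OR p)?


F1 = ((q AND (s XOR NOT t)) OR ((r AND NOT r) IMPLIES (NOT u XOR u)))
F2 = (p OR p)
Evaluate both on each of 128 rows (bits = p,q,r,s,t,u,v):
  row 0 [0000000]: F1=1 F2=0 (differ) -> 1
  row 1 [0000001]: F1=1 F2=0 (differ) -> 1
  row 2 [0000010]: F1=1 F2=0 (differ) -> 1
  row 3 [0000011]: F1=1 F2=0 (differ) -> 1
  row 4 [0000100]: F1=1 F2=0 (differ) -> 1
  (every remaining row is evaluated the same way; all 128 results are listed next)
Full result column, 8 rows per line (p,q,r,s fixed per line; t,u,v runs 000..111 left to right):
  rows 0-7 [p,q,r,s=0000]: 11111111  (ones: 8)
  rows 8-15 [p,q,r,s=0001]: 11111111  (ones: 8)
  rows 16-23 [p,q,r,s=0010]: 11111111  (ones: 8)
  rows 24-31 [p,q,r,s=0011]: 11111111  (ones: 8)
  rows 32-39 [p,q,r,s=0100]: 11111111  (ones: 8)
  rows 40-47 [p,q,r,s=0101]: 11111111  (ones: 8)
  rows 48-55 [p,q,r,s=0110]: 11111111  (ones: 8)
  rows 56-63 [p,q,r,s=0111]: 11111111  (ones: 8)
  rows 64-71 [p,q,r,s=1000]: 00000000  (ones: 0)
  rows 72-79 [p,q,r,s=1001]: 00000000  (ones: 0)
  rows 80-87 [p,q,r,s=1010]: 00000000  (ones: 0)
  rows 88-95 [p,q,r,s=1011]: 00000000  (ones: 0)
  rows 96-103 [p,q,r,s=1100]: 00000000  (ones: 0)
  rows 104-111 [p,q,r,s=1101]: 00000000  (ones: 0)
  rows 112-119 [p,q,r,s=1110]: 00000000  (ones: 0)
  rows 120-127 [p,q,r,s=1111]: 00000000  (ones: 0)
Disagreements = 8+8+8+8+8+8+8+8+0+0+0+0+0+0+0+0 = 64

64


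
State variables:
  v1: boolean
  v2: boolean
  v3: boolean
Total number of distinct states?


State space = product of domain sizes of all variables.
Domain sizes:
  v1 (boolean): 2
  v2 (boolean): 2
  v3 (boolean): 2
Product = 2 * 2 * 2 = 8

8


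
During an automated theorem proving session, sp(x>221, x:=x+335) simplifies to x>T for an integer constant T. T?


Formula: sp(P, x:=E) = exists old_x. (x = E[old_x/x]) AND P[old_x/x] (old_x is the value of x before the assignment; eliminate old_x by solving x = E[old_x/x] for old_x)
Step 1: Precondition P: x>221, i.e. old_x > 221
Step 2: Assignment gives x = old_x + 335, so old_x = x - 335
Step 3: Substitute into P: x - 335 > 221
Step 4: Simplify: x > 221+335 = 556

556


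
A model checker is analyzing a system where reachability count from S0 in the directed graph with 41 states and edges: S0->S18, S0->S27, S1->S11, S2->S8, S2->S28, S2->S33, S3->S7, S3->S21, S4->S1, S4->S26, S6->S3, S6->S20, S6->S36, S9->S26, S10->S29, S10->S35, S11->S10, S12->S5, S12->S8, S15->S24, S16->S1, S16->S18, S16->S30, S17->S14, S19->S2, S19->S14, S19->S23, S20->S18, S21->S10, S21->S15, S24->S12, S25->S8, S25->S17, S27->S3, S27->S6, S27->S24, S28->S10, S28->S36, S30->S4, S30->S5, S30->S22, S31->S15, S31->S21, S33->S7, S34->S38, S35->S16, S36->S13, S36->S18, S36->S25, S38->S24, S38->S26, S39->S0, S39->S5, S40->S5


BFS from S0:
  layer 0: {S0}
  layer 1: {S18, S27}
  layer 2: {S3, S6, S24}
  layer 3: {S7, S12, S20, S21, S36}
  layer 4: {S5, S8, S10, S13, S15, S25}
  layer 5: {S17, S29, S35}
  layer 6: {S14, S16}
  layer 7: {S1, S30}
  layer 8: {S4, S11, S22}
  layer 9: {S26}
Reachable set: {S0, S1, S3, S4, S5, S6, S7, S8, S10, S11, S12, S13, S14, S15, S16, S17, S18, S20, S21, S22, S24, S25, S26, S27, S29, S30, S35, S36}
Count = 28

28


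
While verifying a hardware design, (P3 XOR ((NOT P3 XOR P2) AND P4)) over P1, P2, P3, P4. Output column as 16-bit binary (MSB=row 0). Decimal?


Formula: (P3 XOR ((NOT P3 XOR P2) AND P4)) over P1, P2, P3, P4 (16 rows)
Evaluate each row (bits = P1,P2,P3,P4, MSB first):
  row 0 [0000]: (0 XOR ((NOT 0 XOR 0) AND 0)) -> 0
  row 1 [0001]: (0 XOR ((NOT 0 XOR 0) AND 1)) -> 1
  row 2 [0010]: (1 XOR ((NOT 1 XOR 0) AND 0)) -> 1
  row 3 [0011]: (1 XOR ((NOT 1 XOR 0) AND 1)) -> 1
  row 4 [0100]: (0 XOR ((NOT 0 XOR 1) AND 0)) -> 0
  row 5 [0101]: (0 XOR ((NOT 0 XOR 1) AND 1)) -> 0
  row 6 [0110]: (1 XOR ((NOT 1 XOR 1) AND 0)) -> 1
  row 7 [0111]: (1 XOR ((NOT 1 XOR 1) AND 1)) -> 0
  row 8 [1000]: (0 XOR ((NOT 0 XOR 0) AND 0)) -> 0
  row 9 [1001]: (0 XOR ((NOT 0 XOR 0) AND 1)) -> 1
  row 10 [1010]: (1 XOR ((NOT 1 XOR 0) AND 0)) -> 1
  row 11 [1011]: (1 XOR ((NOT 1 XOR 0) AND 1)) -> 1
  row 12 [1100]: (0 XOR ((NOT 0 XOR 1) AND 0)) -> 0
  row 13 [1101]: (0 XOR ((NOT 0 XOR 1) AND 1)) -> 0
  row 14 [1110]: (1 XOR ((NOT 1 XOR 1) AND 0)) -> 1
  row 15 [1111]: (1 XOR ((NOT 1 XOR 1) AND 1)) -> 0
Full result column, 4 rows per line (P1,P2 fixed per line; P3,P4 runs 00..11 left to right):
  rows 0-3 [P1,P2=00]: 0111  = hex 7
  rows 4-7 [P1,P2=01]: 0010  = hex 2
  rows 8-11 [P1,P2=10]: 0111  = hex 7
  rows 12-15 [P1,P2=11]: 0010  = hex 2
Output column (row 0 .. row 15) = 0111001001110010
Output column grouped in 4s = 0111 0010 0111 0010 = 0x7272
Convert to decimal digit by digit (value = value*16 + digit):
  7 -> 7
  7*16 + 2 = 114
  114*16 + 7 = 1831
  1831*16 + 2 = 29298
Decimal = 29298

29298


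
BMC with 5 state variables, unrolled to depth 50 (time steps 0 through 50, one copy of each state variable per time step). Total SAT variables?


BMC unrolls to depth k, creating one copy of each state var for steps 0..k.
Step count = 50 + 1 = 51 (steps 0 through 50)
Vars per step = 5
Total = 5 * 51 = 255

255


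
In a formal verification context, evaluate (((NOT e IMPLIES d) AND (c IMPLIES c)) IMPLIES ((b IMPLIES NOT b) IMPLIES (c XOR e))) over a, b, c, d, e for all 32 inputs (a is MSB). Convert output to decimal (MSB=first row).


Formula: (((NOT e IMPLIES d) AND (c IMPLIES c)) IMPLIES ((b IMPLIES NOT b) IMPLIES (c XOR e))) over a, b, c, d, e (32 rows)
Evaluate each row (bits = a,b,c,d,e, MSB first):
  row 0 [00000]: (((NOT 0 IMPLIES 0) AND (0 IMPLIES 0)) IMPLIES ((0 IMPLIES NOT 0) IMPLIES (0 XOR 0))) -> 1
  row 1 [00001]: (((NOT 1 IMPLIES 0) AND (0 IMPLIES 0)) IMPLIES ((0 IMPLIES NOT 0) IMPLIES (0 XOR 1))) -> 1
  row 2 [00010]: (((NOT 0 IMPLIES 1) AND (0 IMPLIES 0)) IMPLIES ((0 IMPLIES NOT 0) IMPLIES (0 XOR 0))) -> 0
  row 3 [00011]: (((NOT 1 IMPLIES 1) AND (0 IMPLIES 0)) IMPLIES ((0 IMPLIES NOT 0) IMPLIES (0 XOR 1))) -> 1
  row 4 [00100]: (((NOT 0 IMPLIES 0) AND (1 IMPLIES 1)) IMPLIES ((0 IMPLIES NOT 0) IMPLIES (1 XOR 0))) -> 1
  row 5 [00101]: (((NOT 1 IMPLIES 0) AND (1 IMPLIES 1)) IMPLIES ((0 IMPLIES NOT 0) IMPLIES (1 XOR 1))) -> 0
  row 6 [00110]: (((NOT 0 IMPLIES 1) AND (1 IMPLIES 1)) IMPLIES ((0 IMPLIES NOT 0) IMPLIES (1 XOR 0))) -> 1
  row 7 [00111]: (((NOT 1 IMPLIES 1) AND (1 IMPLIES 1)) IMPLIES ((0 IMPLIES NOT 0) IMPLIES (1 XOR 1))) -> 0
  row 8 [01000]: (((NOT 0 IMPLIES 0) AND (0 IMPLIES 0)) IMPLIES ((1 IMPLIES NOT 1) IMPLIES (0 XOR 0))) -> 1
  row 9 [01001]: (((NOT 1 IMPLIES 0) AND (0 IMPLIES 0)) IMPLIES ((1 IMPLIES NOT 1) IMPLIES (0 XOR 1))) -> 1
  row 10 [01010]: (((NOT 0 IMPLIES 1) AND (0 IMPLIES 0)) IMPLIES ((1 IMPLIES NOT 1) IMPLIES (0 XOR 0))) -> 1
  row 11 [01011]: (((NOT 1 IMPLIES 1) AND (0 IMPLIES 0)) IMPLIES ((1 IMPLIES NOT 1) IMPLIES (0 XOR 1))) -> 1
  row 12 [01100]: (((NOT 0 IMPLIES 0) AND (1 IMPLIES 1)) IMPLIES ((1 IMPLIES NOT 1) IMPLIES (1 XOR 0))) -> 1
  row 13 [01101]: (((NOT 1 IMPLIES 0) AND (1 IMPLIES 1)) IMPLIES ((1 IMPLIES NOT 1) IMPLIES (1 XOR 1))) -> 1
  row 14 [01110]: (((NOT 0 IMPLIES 1) AND (1 IMPLIES 1)) IMPLIES ((1 IMPLIES NOT 1) IMPLIES (1 XOR 0))) -> 1
  row 15 [01111]: (((NOT 1 IMPLIES 1) AND (1 IMPLIES 1)) IMPLIES ((1 IMPLIES NOT 1) IMPLIES (1 XOR 1))) -> 1
  row 16 [10000]: (((NOT 0 IMPLIES 0) AND (0 IMPLIES 0)) IMPLIES ((0 IMPLIES NOT 0) IMPLIES (0 XOR 0))) -> 1
  row 17 [10001]: (((NOT 1 IMPLIES 0) AND (0 IMPLIES 0)) IMPLIES ((0 IMPLIES NOT 0) IMPLIES (0 XOR 1))) -> 1
  row 18 [10010]: (((NOT 0 IMPLIES 1) AND (0 IMPLIES 0)) IMPLIES ((0 IMPLIES NOT 0) IMPLIES (0 XOR 0))) -> 0
  row 19 [10011]: (((NOT 1 IMPLIES 1) AND (0 IMPLIES 0)) IMPLIES ((0 IMPLIES NOT 0) IMPLIES (0 XOR 1))) -> 1
  row 20 [10100]: (((NOT 0 IMPLIES 0) AND (1 IMPLIES 1)) IMPLIES ((0 IMPLIES NOT 0) IMPLIES (1 XOR 0))) -> 1
  row 21 [10101]: (((NOT 1 IMPLIES 0) AND (1 IMPLIES 1)) IMPLIES ((0 IMPLIES NOT 0) IMPLIES (1 XOR 1))) -> 0
  row 22 [10110]: (((NOT 0 IMPLIES 1) AND (1 IMPLIES 1)) IMPLIES ((0 IMPLIES NOT 0) IMPLIES (1 XOR 0))) -> 1
  row 23 [10111]: (((NOT 1 IMPLIES 1) AND (1 IMPLIES 1)) IMPLIES ((0 IMPLIES NOT 0) IMPLIES (1 XOR 1))) -> 0
  row 24 [11000]: (((NOT 0 IMPLIES 0) AND (0 IMPLIES 0)) IMPLIES ((1 IMPLIES NOT 1) IMPLIES (0 XOR 0))) -> 1
  row 25 [11001]: (((NOT 1 IMPLIES 0) AND (0 IMPLIES 0)) IMPLIES ((1 IMPLIES NOT 1) IMPLIES (0 XOR 1))) -> 1
  row 26 [11010]: (((NOT 0 IMPLIES 1) AND (0 IMPLIES 0)) IMPLIES ((1 IMPLIES NOT 1) IMPLIES (0 XOR 0))) -> 1
  row 27 [11011]: (((NOT 1 IMPLIES 1) AND (0 IMPLIES 0)) IMPLIES ((1 IMPLIES NOT 1) IMPLIES (0 XOR 1))) -> 1
  row 28 [11100]: (((NOT 0 IMPLIES 0) AND (1 IMPLIES 1)) IMPLIES ((1 IMPLIES NOT 1) IMPLIES (1 XOR 0))) -> 1
  row 29 [11101]: (((NOT 1 IMPLIES 0) AND (1 IMPLIES 1)) IMPLIES ((1 IMPLIES NOT 1) IMPLIES (1 XOR 1))) -> 1
  row 30 [11110]: (((NOT 0 IMPLIES 1) AND (1 IMPLIES 1)) IMPLIES ((1 IMPLIES NOT 1) IMPLIES (1 XOR 0))) -> 1
  row 31 [11111]: (((NOT 1 IMPLIES 1) AND (1 IMPLIES 1)) IMPLIES ((1 IMPLIES NOT 1) IMPLIES (1 XOR 1))) -> 1
Full result column, 4 rows per line (a,b,c fixed per line; d,e runs 00..11 left to right):
  rows 0-3 [a,b,c=000]: 1101  = hex D
  rows 4-7 [a,b,c=001]: 1010  = hex A
  rows 8-11 [a,b,c=010]: 1111  = hex F
  rows 12-15 [a,b,c=011]: 1111  = hex F
  rows 16-19 [a,b,c=100]: 1101  = hex D
  rows 20-23 [a,b,c=101]: 1010  = hex A
  rows 24-27 [a,b,c=110]: 1111  = hex F
  rows 28-31 [a,b,c=111]: 1111  = hex F
Output column (row 0 .. row 31) = 11011010111111111101101011111111
Output column grouped in 4s = 1101 1010 1111 1111 1101 1010 1111 1111 = 0xDAFFDAFF
Convert to decimal digit by digit (value = value*16 + digit):
  D -> 13
  13*16 + 10 (A) = 218
  218*16 + 15 (F) = 3503
  3503*16 + 15 (F) = 56063
  56063*16 + 13 (D) = 897021
  897021*16 + 10 (A) = 14352346
  14352346*16 + 15 (F) = 229637551
  229637551*16 + 15 (F) = 3674200831
Decimal = 3674200831

3674200831


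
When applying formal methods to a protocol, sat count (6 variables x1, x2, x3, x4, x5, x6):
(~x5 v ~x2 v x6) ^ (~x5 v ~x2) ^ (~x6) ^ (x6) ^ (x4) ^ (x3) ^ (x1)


CNF with 7 clauses over 6 vars (64 assignments).
An assignment satisfies CNF iff every clause has >=1 true literal.
Check each row (bits = x1,x2,x3,x4,x5,x6; clause T/F shown):
  row 0 [000000]: clauses=TTTFFFF -> 0
  row 1 [000001]: clauses=TTFTFFF -> 0
  row 2 [000010]: clauses=TTTFFFF -> 0
  row 3 [000011]: clauses=TTFTFFF -> 0
  row 4 [000100]: clauses=TTTFTFF -> 0
  (every remaining row is evaluated the same way; all 64 results are listed next)
Full result column, 8 rows per line (x1,x2,x3 fixed per line; x4,x5,x6 runs 000..111 left to right):
  rows 0-7 [x1,x2,x3=000]: 00000000  (ones: 0)
  rows 8-15 [x1,x2,x3=001]: 00000000  (ones: 0)
  rows 16-23 [x1,x2,x3=010]: 00000000  (ones: 0)
  rows 24-31 [x1,x2,x3=011]: 00000000  (ones: 0)
  rows 32-39 [x1,x2,x3=100]: 00000000  (ones: 0)
  rows 40-47 [x1,x2,x3=101]: 00000000  (ones: 0)
  rows 48-55 [x1,x2,x3=110]: 00000000  (ones: 0)
  rows 56-63 [x1,x2,x3=111]: 00000000  (ones: 0)
Satisfying assignments = 0+0+0+0+0+0+0+0 = 0

0


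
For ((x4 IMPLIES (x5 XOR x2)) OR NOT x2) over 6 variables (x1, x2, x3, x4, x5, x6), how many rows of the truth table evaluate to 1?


Formula: ((x4 IMPLIES (x5 XOR x2)) OR NOT x2) over 6 vars (64 rows)
Evaluate each row (x1, x2, x3, x4, x5, x6 as bits, MSB first):
  row 0 [000000]: ((0 IMPLIES (0 XOR 0)) OR NOT 0) -> 1
  row 1 [000001]: ((0 IMPLIES (0 XOR 0)) OR NOT 0) -> 1
  row 2 [000010]: ((0 IMPLIES (1 XOR 0)) OR NOT 0) -> 1
  row 3 [000011]: ((0 IMPLIES (1 XOR 0)) OR NOT 0) -> 1
  row 4 [000100]: ((1 IMPLIES (0 XOR 0)) OR NOT 0) -> 1
  (every remaining row is evaluated the same way; all 64 results are listed next)
Full result column, 8 rows per line (x1,x2,x3 fixed per line; x4,x5,x6 runs 000..111 left to right):
  rows 0-7 [x1,x2,x3=000]: 11111111  (ones: 8)
  rows 8-15 [x1,x2,x3=001]: 11111111  (ones: 8)
  rows 16-23 [x1,x2,x3=010]: 11111100  (ones: 6)
  rows 24-31 [x1,x2,x3=011]: 11111100  (ones: 6)
  rows 32-39 [x1,x2,x3=100]: 11111111  (ones: 8)
  rows 40-47 [x1,x2,x3=101]: 11111111  (ones: 8)
  rows 48-55 [x1,x2,x3=110]: 11111100  (ones: 6)
  rows 56-63 [x1,x2,x3=111]: 11111100  (ones: 6)
Count of 1-rows = 8+8+6+6+8+8+6+6 = 56

56


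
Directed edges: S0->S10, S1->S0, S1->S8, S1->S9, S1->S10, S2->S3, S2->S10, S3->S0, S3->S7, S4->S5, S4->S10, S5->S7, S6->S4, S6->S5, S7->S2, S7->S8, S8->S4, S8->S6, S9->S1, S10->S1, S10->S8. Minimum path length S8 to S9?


BFS layer-by-layer from S8:
  dist 0: {S8}
  dist 1: {S4, S6}
  dist 2: {S5, S10}
  dist 3: {S1, S7}
  dist 4: {S0, S2, S9}
  -> S9 reached at distance 4
Shortest path length = 4

4


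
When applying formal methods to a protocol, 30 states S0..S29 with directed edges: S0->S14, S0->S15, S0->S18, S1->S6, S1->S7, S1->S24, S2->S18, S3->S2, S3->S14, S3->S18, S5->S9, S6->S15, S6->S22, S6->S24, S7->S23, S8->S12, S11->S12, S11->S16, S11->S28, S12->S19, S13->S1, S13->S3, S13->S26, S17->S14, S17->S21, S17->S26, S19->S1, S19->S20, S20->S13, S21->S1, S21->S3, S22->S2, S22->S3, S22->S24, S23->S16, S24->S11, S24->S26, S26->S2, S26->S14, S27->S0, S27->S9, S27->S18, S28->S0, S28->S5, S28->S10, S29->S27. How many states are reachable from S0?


BFS from S0:
  layer 0: {S0}
  layer 1: {S14, S15, S18}
Reachable set: {S0, S14, S15, S18}
Count = 4

4


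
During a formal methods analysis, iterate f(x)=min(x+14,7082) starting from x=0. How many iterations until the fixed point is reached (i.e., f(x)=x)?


Step 1: x=0, cap=7082, increment=14
Step 2: x grows by 14 each step until capped at 7082; fixed point is x=7082
Step 3: iterations = ceil(7082/14) = 506

506


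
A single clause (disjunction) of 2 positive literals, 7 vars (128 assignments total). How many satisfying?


Step 1: Total=2^7=128
Step 2: Unsat when all 2 false: 2^5=32
Step 3: Sat=128-32=96

96


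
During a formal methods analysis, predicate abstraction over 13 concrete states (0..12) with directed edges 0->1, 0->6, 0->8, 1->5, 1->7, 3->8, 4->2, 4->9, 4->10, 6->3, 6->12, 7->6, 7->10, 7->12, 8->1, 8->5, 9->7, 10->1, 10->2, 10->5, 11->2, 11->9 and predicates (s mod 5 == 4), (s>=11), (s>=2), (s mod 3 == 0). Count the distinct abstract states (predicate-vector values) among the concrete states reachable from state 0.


BFS from 0:
Concrete reachable: {0, 1, 2, 3, 5, 6, 7, 8, 10, 12}
Abstract via predicates (s mod 5 == 4), (s>=11), (s>=2), (s mod 3 == 0):
  (0,0,0,0) <- {1}
  (0,0,0,1) <- {0}
  (0,0,1,0) <- {2, 5, 7, 8, 10}
  (0,0,1,1) <- {3, 6}
  (0,1,1,1) <- {12}
Distinct abstract states = 5

5


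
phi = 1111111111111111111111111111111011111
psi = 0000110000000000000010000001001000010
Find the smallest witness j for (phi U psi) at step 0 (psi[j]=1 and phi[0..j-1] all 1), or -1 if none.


(phi U psi) at 0: need smallest j with psi[j]=1 and phi[i]=1 for all i in [0,j).
Scan from step 0:
  step 0: phi=1, psi=0 -> continue
  step 1: phi=1, psi=0 -> continue
  step 2: phi=1, psi=0 -> continue
  step 3: phi=1, psi=0 -> continue
  step 4: psi=1 and phi held for [0,4) -> witness found
Witness step = 4

4


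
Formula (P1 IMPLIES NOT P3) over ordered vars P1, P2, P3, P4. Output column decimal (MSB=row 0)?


Formula: (P1 IMPLIES NOT P3) over P1, P2, P3, P4 (16 rows)
Evaluate each row (bits = P1,P2,P3,P4, MSB first):
  row 0 [0000]: (0 IMPLIES NOT 0) -> 1
  row 1 [0001]: (0 IMPLIES NOT 0) -> 1
  row 2 [0010]: (0 IMPLIES NOT 1) -> 1
  row 3 [0011]: (0 IMPLIES NOT 1) -> 1
  row 4 [0100]: (0 IMPLIES NOT 0) -> 1
  row 5 [0101]: (0 IMPLIES NOT 0) -> 1
  row 6 [0110]: (0 IMPLIES NOT 1) -> 1
  row 7 [0111]: (0 IMPLIES NOT 1) -> 1
  row 8 [1000]: (1 IMPLIES NOT 0) -> 1
  row 9 [1001]: (1 IMPLIES NOT 0) -> 1
  row 10 [1010]: (1 IMPLIES NOT 1) -> 0
  row 11 [1011]: (1 IMPLIES NOT 1) -> 0
  row 12 [1100]: (1 IMPLIES NOT 0) -> 1
  row 13 [1101]: (1 IMPLIES NOT 0) -> 1
  row 14 [1110]: (1 IMPLIES NOT 1) -> 0
  row 15 [1111]: (1 IMPLIES NOT 1) -> 0
Full result column, 4 rows per line (P1,P2 fixed per line; P3,P4 runs 00..11 left to right):
  rows 0-3 [P1,P2=00]: 1111  = hex F
  rows 4-7 [P1,P2=01]: 1111  = hex F
  rows 8-11 [P1,P2=10]: 1100  = hex C
  rows 12-15 [P1,P2=11]: 1100  = hex C
Output column (row 0 .. row 15) = 1111111111001100
Output column grouped in 4s = 1111 1111 1100 1100 = 0xFFCC
Convert to decimal digit by digit (value = value*16 + digit):
  F -> 15
  15*16 + 15 (F) = 255
  255*16 + 12 (C) = 4092
  4092*16 + 12 (C) = 65484
Decimal = 65484

65484


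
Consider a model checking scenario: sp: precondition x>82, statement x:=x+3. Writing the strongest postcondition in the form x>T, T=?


Formula: sp(P, x:=E) = exists old_x. (x = E[old_x/x]) AND P[old_x/x] (old_x is the value of x before the assignment; eliminate old_x by solving x = E[old_x/x] for old_x)
Step 1: Precondition P: x>82, i.e. old_x > 82
Step 2: Assignment gives x = old_x + 3, so old_x = x - 3
Step 3: Substitute into P: x - 3 > 82
Step 4: Simplify: x > 82+3 = 85

85


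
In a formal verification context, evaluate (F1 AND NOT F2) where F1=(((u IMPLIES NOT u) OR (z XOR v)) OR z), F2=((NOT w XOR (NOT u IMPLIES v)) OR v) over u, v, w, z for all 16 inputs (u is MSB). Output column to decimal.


F1 = (((u IMPLIES NOT u) OR (z XOR v)) OR z)
F2 = ((NOT w XOR (NOT u IMPLIES v)) OR v)
Counterexample to F1=>F2 is where F1=1 and F2=0.
Evaluate each row (bits = u,v,w,z, MSB first):
  row 0 [0000]: F1=1 F2=1 -> F1&~F2 -> 0
  row 1 [0001]: F1=1 F2=1 -> F1&~F2 -> 0
  row 2 [0010]: F1=1 F2=0 -> F1&~F2 -> 1
  row 3 [0011]: F1=1 F2=0 -> F1&~F2 -> 1
  row 4 [0100]: F1=1 F2=1 -> F1&~F2 -> 0
  row 5 [0101]: F1=1 F2=1 -> F1&~F2 -> 0
  row 6 [0110]: F1=1 F2=1 -> F1&~F2 -> 0
  row 7 [0111]: F1=1 F2=1 -> F1&~F2 -> 0
  row 8 [1000]: F1=0 F2=0 -> F1&~F2 -> 0
  row 9 [1001]: F1=1 F2=0 -> F1&~F2 -> 1
  row 10 [1010]: F1=0 F2=1 -> F1&~F2 -> 0
  row 11 [1011]: F1=1 F2=1 -> F1&~F2 -> 0
  row 12 [1100]: F1=1 F2=1 -> F1&~F2 -> 0
  row 13 [1101]: F1=1 F2=1 -> F1&~F2 -> 0
  row 14 [1110]: F1=1 F2=1 -> F1&~F2 -> 0
  row 15 [1111]: F1=1 F2=1 -> F1&~F2 -> 0
Full result column, 4 rows per line (u,v fixed per line; w,z runs 00..11 left to right):
  rows 0-3 [u,v=00]: 0011  = hex 3
  rows 4-7 [u,v=01]: 0000  = hex 0
  rows 8-11 [u,v=10]: 0100  = hex 4
  rows 12-15 [u,v=11]: 0000  = hex 0
Counterexample vector (row 0 .. row 15) = 0011000001000000
Output column grouped in 4s = 0011 0000 0100 0000 = 0x3040
Convert to decimal digit by digit (value = value*16 + digit):
  3 -> 3
  3*16 + 0 = 48
  48*16 + 4 = 772
  772*16 + 0 = 12352
Decimal = 12352

12352


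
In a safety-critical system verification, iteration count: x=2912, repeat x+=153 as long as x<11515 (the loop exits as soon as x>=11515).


Step 1: x goes from 2912 toward 11515 by 153; the body runs while x<11515, so iterations = ceil((bound-start)/step)
Step 2: Distance=8603
Step 3: ceil(8603/153)=57

57


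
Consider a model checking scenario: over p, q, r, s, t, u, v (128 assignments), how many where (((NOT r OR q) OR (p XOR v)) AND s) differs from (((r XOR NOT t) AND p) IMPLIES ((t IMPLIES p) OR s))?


F1 = (((NOT r OR q) OR (p XOR v)) AND s)
F2 = (((r XOR NOT t) AND p) IMPLIES ((t IMPLIES p) OR s))
Evaluate both on each of 128 rows (bits = p,q,r,s,t,u,v):
  row 0 [0000000]: F1=0 F2=1 (differ) -> 1
  row 1 [0000001]: F1=0 F2=1 (differ) -> 1
  row 2 [0000010]: F1=0 F2=1 (differ) -> 1
  row 3 [0000011]: F1=0 F2=1 (differ) -> 1
  row 4 [0000100]: F1=0 F2=1 (differ) -> 1
  (every remaining row is evaluated the same way; all 128 results are listed next)
Full result column, 8 rows per line (p,q,r,s fixed per line; t,u,v runs 000..111 left to right):
  rows 0-7 [p,q,r,s=0000]: 11111111  (ones: 8)
  rows 8-15 [p,q,r,s=0001]: 00000000  (ones: 0)
  rows 16-23 [p,q,r,s=0010]: 11111111  (ones: 8)
  rows 24-31 [p,q,r,s=0011]: 10101010  (ones: 4)
  rows 32-39 [p,q,r,s=0100]: 11111111  (ones: 8)
  rows 40-47 [p,q,r,s=0101]: 00000000  (ones: 0)
  rows 48-55 [p,q,r,s=0110]: 11111111  (ones: 8)
  rows 56-63 [p,q,r,s=0111]: 00000000  (ones: 0)
  rows 64-71 [p,q,r,s=1000]: 11111111  (ones: 8)
  rows 72-79 [p,q,r,s=1001]: 00000000  (ones: 0)
  rows 80-87 [p,q,r,s=1010]: 11111111  (ones: 8)
  rows 88-95 [p,q,r,s=1011]: 01010101  (ones: 4)
  rows 96-103 [p,q,r,s=1100]: 11111111  (ones: 8)
  rows 104-111 [p,q,r,s=1101]: 00000000  (ones: 0)
  rows 112-119 [p,q,r,s=1110]: 11111111  (ones: 8)
  rows 120-127 [p,q,r,s=1111]: 00000000  (ones: 0)
Disagreements = 8+0+8+4+8+0+8+0+8+0+8+4+8+0+8+0 = 72

72


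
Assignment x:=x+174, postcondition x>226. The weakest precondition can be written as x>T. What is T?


Formula: wp(x:=E, P) = P[E/x] (substitute E for x in postcondition)
Step 1: Postcondition: x>226
Step 2: Substitute x+174 for x: x+174>226
Step 3: Solve for x: x > 226-174 = 52

52


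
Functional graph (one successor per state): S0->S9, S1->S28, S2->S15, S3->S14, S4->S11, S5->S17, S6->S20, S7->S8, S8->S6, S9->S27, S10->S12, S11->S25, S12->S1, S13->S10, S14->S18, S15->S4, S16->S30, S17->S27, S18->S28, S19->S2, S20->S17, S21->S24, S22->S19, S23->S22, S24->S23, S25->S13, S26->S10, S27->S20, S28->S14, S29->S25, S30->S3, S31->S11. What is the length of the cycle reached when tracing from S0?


Trace from S0 until a state repeats:
  S0 -> S9 -> S27 -> S20 -> S17 -> S27
S27 first seen at step 2, revisited at step 5.
Cycle length = 5 - 2 = 3

3


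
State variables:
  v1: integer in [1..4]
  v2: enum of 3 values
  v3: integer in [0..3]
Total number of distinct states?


State space = product of domain sizes of all variables.
Domain sizes:
  v1 (integer in [1..4]): 4
  v2 (enum of 3 values): 3
  v3 (integer in [0..3]): 4
Product = 4 * 3 * 4 = 48

48


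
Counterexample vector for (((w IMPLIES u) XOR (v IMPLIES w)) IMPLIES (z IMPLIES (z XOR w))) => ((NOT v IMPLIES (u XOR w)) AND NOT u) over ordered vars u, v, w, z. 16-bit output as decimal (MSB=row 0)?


F1 = (((w IMPLIES u) XOR (v IMPLIES w)) IMPLIES (z IMPLIES (z XOR w)))
F2 = ((NOT v IMPLIES (u XOR w)) AND NOT u)
Counterexample to F1=>F2 is where F1=1 and F2=0.
Evaluate each row (bits = u,v,w,z, MSB first):
  row 0 [0000]: F1=1 F2=0 -> F1&~F2 -> 1
  row 1 [0001]: F1=1 F2=0 -> F1&~F2 -> 1
  row 2 [0010]: F1=1 F2=1 -> F1&~F2 -> 0
  row 3 [0011]: F1=0 F2=1 -> F1&~F2 -> 0
  row 4 [0100]: F1=1 F2=1 -> F1&~F2 -> 0
  row 5 [0101]: F1=1 F2=1 -> F1&~F2 -> 0
  row 6 [0110]: F1=1 F2=1 -> F1&~F2 -> 0
  row 7 [0111]: F1=0 F2=1 -> F1&~F2 -> 0
  row 8 [1000]: F1=1 F2=0 -> F1&~F2 -> 1
  row 9 [1001]: F1=1 F2=0 -> F1&~F2 -> 1
  row 10 [1010]: F1=1 F2=0 -> F1&~F2 -> 1
  row 11 [1011]: F1=1 F2=0 -> F1&~F2 -> 1
  row 12 [1100]: F1=1 F2=0 -> F1&~F2 -> 1
  row 13 [1101]: F1=1 F2=0 -> F1&~F2 -> 1
  row 14 [1110]: F1=1 F2=0 -> F1&~F2 -> 1
  row 15 [1111]: F1=1 F2=0 -> F1&~F2 -> 1
Full result column, 4 rows per line (u,v fixed per line; w,z runs 00..11 left to right):
  rows 0-3 [u,v=00]: 1100  = hex C
  rows 4-7 [u,v=01]: 0000  = hex 0
  rows 8-11 [u,v=10]: 1111  = hex F
  rows 12-15 [u,v=11]: 1111  = hex F
Counterexample vector (row 0 .. row 15) = 1100000011111111
Output column grouped in 4s = 1100 0000 1111 1111 = 0xC0FF
Convert to decimal digit by digit (value = value*16 + digit):
  C -> 12
  12*16 + 0 = 192
  192*16 + 15 (F) = 3087
  3087*16 + 15 (F) = 49407
Decimal = 49407

49407


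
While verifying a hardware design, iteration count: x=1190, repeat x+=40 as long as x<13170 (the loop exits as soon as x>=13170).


Step 1: x goes from 1190 toward 13170 by 40; the body runs while x<13170, so iterations = ceil((bound-start)/step)
Step 2: Distance=11980
Step 3: ceil(11980/40)=300

300


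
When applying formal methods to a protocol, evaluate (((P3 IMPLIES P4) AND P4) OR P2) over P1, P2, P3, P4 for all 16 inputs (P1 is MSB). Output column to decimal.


Formula: (((P3 IMPLIES P4) AND P4) OR P2) over P1, P2, P3, P4 (16 rows)
Evaluate each row (bits = P1,P2,P3,P4, MSB first):
  row 0 [0000]: (((0 IMPLIES 0) AND 0) OR 0) -> 0
  row 1 [0001]: (((0 IMPLIES 1) AND 1) OR 0) -> 1
  row 2 [0010]: (((1 IMPLIES 0) AND 0) OR 0) -> 0
  row 3 [0011]: (((1 IMPLIES 1) AND 1) OR 0) -> 1
  row 4 [0100]: (((0 IMPLIES 0) AND 0) OR 1) -> 1
  row 5 [0101]: (((0 IMPLIES 1) AND 1) OR 1) -> 1
  row 6 [0110]: (((1 IMPLIES 0) AND 0) OR 1) -> 1
  row 7 [0111]: (((1 IMPLIES 1) AND 1) OR 1) -> 1
  row 8 [1000]: (((0 IMPLIES 0) AND 0) OR 0) -> 0
  row 9 [1001]: (((0 IMPLIES 1) AND 1) OR 0) -> 1
  row 10 [1010]: (((1 IMPLIES 0) AND 0) OR 0) -> 0
  row 11 [1011]: (((1 IMPLIES 1) AND 1) OR 0) -> 1
  row 12 [1100]: (((0 IMPLIES 0) AND 0) OR 1) -> 1
  row 13 [1101]: (((0 IMPLIES 1) AND 1) OR 1) -> 1
  row 14 [1110]: (((1 IMPLIES 0) AND 0) OR 1) -> 1
  row 15 [1111]: (((1 IMPLIES 1) AND 1) OR 1) -> 1
Full result column, 4 rows per line (P1,P2 fixed per line; P3,P4 runs 00..11 left to right):
  rows 0-3 [P1,P2=00]: 0101  = hex 5
  rows 4-7 [P1,P2=01]: 1111  = hex F
  rows 8-11 [P1,P2=10]: 0101  = hex 5
  rows 12-15 [P1,P2=11]: 1111  = hex F
Output column (row 0 .. row 15) = 0101111101011111
Output column grouped in 4s = 0101 1111 0101 1111 = 0x5F5F
Convert to decimal digit by digit (value = value*16 + digit):
  5 -> 5
  5*16 + 15 (F) = 95
  95*16 + 5 = 1525
  1525*16 + 15 (F) = 24415
Decimal = 24415

24415


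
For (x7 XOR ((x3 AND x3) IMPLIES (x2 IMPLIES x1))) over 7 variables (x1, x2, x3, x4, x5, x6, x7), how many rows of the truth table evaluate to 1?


Formula: (x7 XOR ((x3 AND x3) IMPLIES (x2 IMPLIES x1))) over 7 vars (128 rows)
Evaluate each row (x1, x2, x3, x4, x5, x6, x7 as bits, MSB first):
  row 0 [0000000]: (0 XOR ((0 AND 0) IMPLIES (0 IMPLIES 0))) -> 1
  row 1 [0000001]: (1 XOR ((0 AND 0) IMPLIES (0 IMPLIES 0))) -> 0
  row 2 [0000010]: (0 XOR ((0 AND 0) IMPLIES (0 IMPLIES 0))) -> 1
  row 3 [0000011]: (1 XOR ((0 AND 0) IMPLIES (0 IMPLIES 0))) -> 0
  row 4 [0000100]: (0 XOR ((0 AND 0) IMPLIES (0 IMPLIES 0))) -> 1
  (every remaining row is evaluated the same way; all 128 results are listed next)
Full result column, 8 rows per line (x1,x2,x3,x4 fixed per line; x5,x6,x7 runs 000..111 left to right):
  rows 0-7 [x1,x2,x3,x4=0000]: 10101010  (ones: 4)
  rows 8-15 [x1,x2,x3,x4=0001]: 10101010  (ones: 4)
  rows 16-23 [x1,x2,x3,x4=0010]: 10101010  (ones: 4)
  rows 24-31 [x1,x2,x3,x4=0011]: 10101010  (ones: 4)
  rows 32-39 [x1,x2,x3,x4=0100]: 10101010  (ones: 4)
  rows 40-47 [x1,x2,x3,x4=0101]: 10101010  (ones: 4)
  rows 48-55 [x1,x2,x3,x4=0110]: 01010101  (ones: 4)
  rows 56-63 [x1,x2,x3,x4=0111]: 01010101  (ones: 4)
  rows 64-71 [x1,x2,x3,x4=1000]: 10101010  (ones: 4)
  rows 72-79 [x1,x2,x3,x4=1001]: 10101010  (ones: 4)
  rows 80-87 [x1,x2,x3,x4=1010]: 10101010  (ones: 4)
  rows 88-95 [x1,x2,x3,x4=1011]: 10101010  (ones: 4)
  rows 96-103 [x1,x2,x3,x4=1100]: 10101010  (ones: 4)
  rows 104-111 [x1,x2,x3,x4=1101]: 10101010  (ones: 4)
  rows 112-119 [x1,x2,x3,x4=1110]: 10101010  (ones: 4)
  rows 120-127 [x1,x2,x3,x4=1111]: 10101010  (ones: 4)
Count of 1-rows = 4+4+4+4+4+4+4+4+4+4+4+4+4+4+4+4 = 64

64


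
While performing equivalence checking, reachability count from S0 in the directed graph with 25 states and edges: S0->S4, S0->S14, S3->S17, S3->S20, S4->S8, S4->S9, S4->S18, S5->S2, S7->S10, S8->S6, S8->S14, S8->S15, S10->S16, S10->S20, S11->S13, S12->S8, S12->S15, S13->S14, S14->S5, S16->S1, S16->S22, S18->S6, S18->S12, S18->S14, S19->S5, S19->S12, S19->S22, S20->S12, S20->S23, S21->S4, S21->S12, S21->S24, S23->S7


BFS from S0:
  layer 0: {S0}
  layer 1: {S4, S14}
  layer 2: {S5, S8, S9, S18}
  layer 3: {S2, S6, S12, S15}
Reachable set: {S0, S2, S4, S5, S6, S8, S9, S12, S14, S15, S18}
Count = 11

11


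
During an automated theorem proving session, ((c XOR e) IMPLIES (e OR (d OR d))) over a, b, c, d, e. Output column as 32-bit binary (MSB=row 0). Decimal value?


Formula: ((c XOR e) IMPLIES (e OR (d OR d))) over a, b, c, d, e (32 rows)
Evaluate each row (bits = a,b,c,d,e, MSB first):
  row 0 [00000]: ((0 XOR 0) IMPLIES (0 OR (0 OR 0))) -> 1
  row 1 [00001]: ((0 XOR 1) IMPLIES (1 OR (0 OR 0))) -> 1
  row 2 [00010]: ((0 XOR 0) IMPLIES (0 OR (1 OR 1))) -> 1
  row 3 [00011]: ((0 XOR 1) IMPLIES (1 OR (1 OR 1))) -> 1
  row 4 [00100]: ((1 XOR 0) IMPLIES (0 OR (0 OR 0))) -> 0
  row 5 [00101]: ((1 XOR 1) IMPLIES (1 OR (0 OR 0))) -> 1
  row 6 [00110]: ((1 XOR 0) IMPLIES (0 OR (1 OR 1))) -> 1
  row 7 [00111]: ((1 XOR 1) IMPLIES (1 OR (1 OR 1))) -> 1
  row 8 [01000]: ((0 XOR 0) IMPLIES (0 OR (0 OR 0))) -> 1
  row 9 [01001]: ((0 XOR 1) IMPLIES (1 OR (0 OR 0))) -> 1
  row 10 [01010]: ((0 XOR 0) IMPLIES (0 OR (1 OR 1))) -> 1
  row 11 [01011]: ((0 XOR 1) IMPLIES (1 OR (1 OR 1))) -> 1
  row 12 [01100]: ((1 XOR 0) IMPLIES (0 OR (0 OR 0))) -> 0
  row 13 [01101]: ((1 XOR 1) IMPLIES (1 OR (0 OR 0))) -> 1
  row 14 [01110]: ((1 XOR 0) IMPLIES (0 OR (1 OR 1))) -> 1
  row 15 [01111]: ((1 XOR 1) IMPLIES (1 OR (1 OR 1))) -> 1
  row 16 [10000]: ((0 XOR 0) IMPLIES (0 OR (0 OR 0))) -> 1
  row 17 [10001]: ((0 XOR 1) IMPLIES (1 OR (0 OR 0))) -> 1
  row 18 [10010]: ((0 XOR 0) IMPLIES (0 OR (1 OR 1))) -> 1
  row 19 [10011]: ((0 XOR 1) IMPLIES (1 OR (1 OR 1))) -> 1
  row 20 [10100]: ((1 XOR 0) IMPLIES (0 OR (0 OR 0))) -> 0
  row 21 [10101]: ((1 XOR 1) IMPLIES (1 OR (0 OR 0))) -> 1
  row 22 [10110]: ((1 XOR 0) IMPLIES (0 OR (1 OR 1))) -> 1
  row 23 [10111]: ((1 XOR 1) IMPLIES (1 OR (1 OR 1))) -> 1
  row 24 [11000]: ((0 XOR 0) IMPLIES (0 OR (0 OR 0))) -> 1
  row 25 [11001]: ((0 XOR 1) IMPLIES (1 OR (0 OR 0))) -> 1
  row 26 [11010]: ((0 XOR 0) IMPLIES (0 OR (1 OR 1))) -> 1
  row 27 [11011]: ((0 XOR 1) IMPLIES (1 OR (1 OR 1))) -> 1
  row 28 [11100]: ((1 XOR 0) IMPLIES (0 OR (0 OR 0))) -> 0
  row 29 [11101]: ((1 XOR 1) IMPLIES (1 OR (0 OR 0))) -> 1
  row 30 [11110]: ((1 XOR 0) IMPLIES (0 OR (1 OR 1))) -> 1
  row 31 [11111]: ((1 XOR 1) IMPLIES (1 OR (1 OR 1))) -> 1
Full result column, 4 rows per line (a,b,c fixed per line; d,e runs 00..11 left to right):
  rows 0-3 [a,b,c=000]: 1111  = hex F
  rows 4-7 [a,b,c=001]: 0111  = hex 7
  rows 8-11 [a,b,c=010]: 1111  = hex F
  rows 12-15 [a,b,c=011]: 0111  = hex 7
  rows 16-19 [a,b,c=100]: 1111  = hex F
  rows 20-23 [a,b,c=101]: 0111  = hex 7
  rows 24-27 [a,b,c=110]: 1111  = hex F
  rows 28-31 [a,b,c=111]: 0111  = hex 7
Output column (row 0 .. row 31) = 11110111111101111111011111110111
Output column grouped in 4s = 1111 0111 1111 0111 1111 0111 1111 0111 = 0xF7F7F7F7
Convert to decimal digit by digit (value = value*16 + digit):
  F -> 15
  15*16 + 7 = 247
  247*16 + 15 (F) = 3967
  3967*16 + 7 = 63479
  63479*16 + 15 (F) = 1015679
  1015679*16 + 7 = 16250871
  16250871*16 + 15 (F) = 260013951
  260013951*16 + 7 = 4160223223
Decimal = 4160223223

4160223223


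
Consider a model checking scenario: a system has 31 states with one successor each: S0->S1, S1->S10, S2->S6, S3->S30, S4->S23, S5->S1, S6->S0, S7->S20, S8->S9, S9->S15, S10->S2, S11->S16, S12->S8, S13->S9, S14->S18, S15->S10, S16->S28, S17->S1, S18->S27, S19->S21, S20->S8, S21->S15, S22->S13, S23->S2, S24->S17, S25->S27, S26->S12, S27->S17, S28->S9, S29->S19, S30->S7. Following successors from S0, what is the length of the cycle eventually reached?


Trace from S0 until a state repeats:
  S0 -> S1 -> S10 -> S2 -> S6 -> S0
S0 first seen at step 0, revisited at step 5.
Cycle length = 5 - 0 = 5

5


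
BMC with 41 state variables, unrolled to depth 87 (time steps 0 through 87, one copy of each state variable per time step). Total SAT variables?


BMC unrolls to depth k, creating one copy of each state var for steps 0..k.
Step count = 87 + 1 = 88 (steps 0 through 87)
Vars per step = 41
Total = 41 * 88 = 3608

3608


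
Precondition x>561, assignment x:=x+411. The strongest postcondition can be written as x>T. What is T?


Formula: sp(P, x:=E) = exists old_x. (x = E[old_x/x]) AND P[old_x/x] (old_x is the value of x before the assignment; eliminate old_x by solving x = E[old_x/x] for old_x)
Step 1: Precondition P: x>561, i.e. old_x > 561
Step 2: Assignment gives x = old_x + 411, so old_x = x - 411
Step 3: Substitute into P: x - 411 > 561
Step 4: Simplify: x > 561+411 = 972

972


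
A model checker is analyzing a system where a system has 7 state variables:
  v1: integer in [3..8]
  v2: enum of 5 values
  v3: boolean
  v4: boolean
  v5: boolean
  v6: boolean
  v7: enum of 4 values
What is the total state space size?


State space = product of domain sizes of all variables.
Domain sizes:
  v1 (integer in [3..8]): 6
  v2 (enum of 5 values): 5
  v3 (boolean): 2
  v4 (boolean): 2
  v5 (boolean): 2
  v6 (boolean): 2
  v7 (enum of 4 values): 4
Product = 6 * 5 * 2 * 2 * 2 * 2 * 4 = 1920

1920


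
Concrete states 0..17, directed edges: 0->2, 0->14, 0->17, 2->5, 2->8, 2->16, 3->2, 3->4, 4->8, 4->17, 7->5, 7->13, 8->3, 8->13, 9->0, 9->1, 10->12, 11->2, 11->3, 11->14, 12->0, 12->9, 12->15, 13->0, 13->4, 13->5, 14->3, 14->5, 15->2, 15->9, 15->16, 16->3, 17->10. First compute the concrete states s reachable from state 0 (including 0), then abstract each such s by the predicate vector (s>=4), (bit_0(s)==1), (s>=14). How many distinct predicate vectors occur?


BFS from 0:
Concrete reachable: {0, 1, 2, 3, 4, 5, 8, 9, 10, 12, 13, 14, 15, 16, 17}
Abstract via predicates (s>=4), (bit_0(s)==1), (s>=14):
  (0,0,0) <- {0, 2}
  (0,1,0) <- {1, 3}
  (1,0,0) <- {4, 8, 10, 12}
  (1,0,1) <- {14, 16}
  (1,1,0) <- {5, 9, 13}
  (1,1,1) <- {15, 17}
Distinct abstract states = 6

6
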